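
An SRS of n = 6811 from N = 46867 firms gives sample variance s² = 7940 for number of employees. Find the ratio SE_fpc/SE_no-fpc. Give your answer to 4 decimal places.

0.9245

f = n/N = 6811/46867 = 0.14532614.
SE_no-fpc = √(s²/n) = 1.0797043; SE_fpc = √((1−f)s²/n) = 0.99817117.
Ratio = √(1−f) = 0.92448573.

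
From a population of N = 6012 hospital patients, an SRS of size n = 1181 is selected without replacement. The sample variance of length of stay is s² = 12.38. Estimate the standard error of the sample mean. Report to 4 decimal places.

0.0918

Under SRS without replacement, Var(ȳ) = (1 − f)·s²/n with f = n/N = 1181/6012 = 0.19644045.
Var(ȳ) = (1 − 0.19644045)·12.38/1181 = 0.80355955·0.010482642 = 0.0084234269.
SE(ȳ) = √(0.0084234269) = 0.0918.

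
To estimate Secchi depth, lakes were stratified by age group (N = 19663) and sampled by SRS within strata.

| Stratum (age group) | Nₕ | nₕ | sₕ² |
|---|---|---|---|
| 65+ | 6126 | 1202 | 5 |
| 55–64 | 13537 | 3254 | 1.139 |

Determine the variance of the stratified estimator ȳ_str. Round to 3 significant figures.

Var(ȳ_str) = Σₕ Wₕ²(1 − fₕ)sₕ²/nₕ with Wₕ = Nₕ/N, N = 19663.
65+: Wₕ = 0.31154961; term = 0.31154961²·(1 − 0.19621286)·5/1202 = 3.2453461 × 10^-4.
55–64: Wₕ = 0.68845039; term = 0.68845039²·(1 − 0.24037822)·1.139/3254 = 1.2602273 × 10^-4.
Sum = 4.5055734 × 10^-4.

4.51 × 10^-4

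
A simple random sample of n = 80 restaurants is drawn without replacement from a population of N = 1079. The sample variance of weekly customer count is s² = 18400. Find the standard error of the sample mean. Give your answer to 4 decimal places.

Under SRS without replacement, Var(ȳ) = (1 − f)·s²/n with f = n/N = 80/1079 = 0.07414272.
Var(ȳ) = (1 − 0.07414272)·18400/80 = 0.92585728·230 = 212.94717.
SE(ȳ) = √(212.94717) = 14.5927.

14.5927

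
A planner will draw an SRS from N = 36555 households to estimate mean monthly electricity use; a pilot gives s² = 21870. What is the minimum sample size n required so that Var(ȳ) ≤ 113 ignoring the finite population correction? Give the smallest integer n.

194

Without fpc, n₀ = s²/D = 21870/113 = 193.5398.
Rounding up, n = 194.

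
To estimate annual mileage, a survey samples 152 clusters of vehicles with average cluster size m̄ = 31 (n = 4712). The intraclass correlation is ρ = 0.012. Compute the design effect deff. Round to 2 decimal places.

1.36

deff = 1 + (31 − 1)·0.012 = 1 + 0.36 = 1.36.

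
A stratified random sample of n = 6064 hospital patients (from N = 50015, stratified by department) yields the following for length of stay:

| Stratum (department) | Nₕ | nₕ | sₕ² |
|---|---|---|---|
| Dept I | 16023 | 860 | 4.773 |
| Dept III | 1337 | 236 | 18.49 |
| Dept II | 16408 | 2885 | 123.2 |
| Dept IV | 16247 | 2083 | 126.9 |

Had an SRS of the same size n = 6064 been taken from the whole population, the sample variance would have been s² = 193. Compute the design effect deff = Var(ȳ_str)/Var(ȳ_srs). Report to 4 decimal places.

0.3567

Var(ȳ_str) = Σ Wₕ²(1−fₕ)sₕ²/nₕ with Wₕ = Nₕ/50015:
  Dept I: (16023/50015)²·(1−860/16023)·4.773/860 = 5.3904051 × 10^-4
  Dept III: (1337/50015)²·(1−236/1337)·18.49/236 = 4.6104476 × 10^-5
  Dept II: (16408/50015)²·(1−2885/16408)·123.2/2885 = 0.0037878523
  Dept IV: (16247/50015)²·(1−2083/16247)·126.9/2083 = 0.005604423
  → Var(ȳ_str) = 0.0099774203.
Var(ȳ_srs) = (1 − 6064/50015)·193/6064 = 0.027968334.
deff = 0.0099774203 / 0.027968334 = 0.3567.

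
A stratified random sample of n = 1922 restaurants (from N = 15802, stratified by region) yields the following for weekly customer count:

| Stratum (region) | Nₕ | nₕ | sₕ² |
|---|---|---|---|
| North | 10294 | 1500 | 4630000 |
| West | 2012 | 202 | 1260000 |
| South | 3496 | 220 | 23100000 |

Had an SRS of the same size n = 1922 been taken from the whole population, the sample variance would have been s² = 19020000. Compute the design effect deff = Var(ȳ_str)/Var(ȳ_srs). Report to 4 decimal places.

0.6932

Var(ȳ_str) = Σ Wₕ²(1−fₕ)sₕ²/nₕ with Wₕ = Nₕ/15802:
  North: (10294/15802)²·(1−1500/10294)·4630000/1500 = 1119.0159
  West: (2012/15802)²·(1−202/2012)·1260000/202 = 90.970716
  South: (3496/15802)²·(1−220/3496)·23100000/220 = 4815.9337
  → Var(ȳ_str) = 6025.9203.
Var(ȳ_srs) = (1 − 1922/15802)·19020000/1922 = 8692.2966.
deff = 6025.9203 / 8692.2966 = 0.6932.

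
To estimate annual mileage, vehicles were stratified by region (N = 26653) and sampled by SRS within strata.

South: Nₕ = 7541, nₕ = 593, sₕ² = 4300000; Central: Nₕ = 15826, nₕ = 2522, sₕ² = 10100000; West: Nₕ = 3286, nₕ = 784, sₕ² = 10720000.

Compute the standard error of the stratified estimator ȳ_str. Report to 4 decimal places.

43.3594

Var(ȳ_str) = Σₕ Wₕ²(1 − fₕ)sₕ²/nₕ with Wₕ = Nₕ/N, N = 26653.
South: Wₕ = 0.28293250; term = 0.28293250²·(1 − 0.07863679)·4300000/593 = 534.82329.
Central: Wₕ = 0.59377931; term = 0.59377931²·(1 − 0.15935802)·10100000/2522 = 1186.9638.
West: Wₕ = 0.12328819; term = 0.12328819²·(1 − 0.23858795)·10720000/784 = 158.24915.
Sum = 1880.0362.
SE = √(1880.0362) = 43.3594.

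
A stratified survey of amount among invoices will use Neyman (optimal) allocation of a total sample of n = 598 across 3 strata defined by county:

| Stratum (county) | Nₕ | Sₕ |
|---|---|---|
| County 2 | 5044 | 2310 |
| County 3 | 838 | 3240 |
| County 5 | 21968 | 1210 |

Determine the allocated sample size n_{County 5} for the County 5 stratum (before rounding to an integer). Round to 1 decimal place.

Neyman allocation: nₕ = n·NₕSₕ / Σⱼ NⱼSⱼ.
Σ NⱼSⱼ = 5044·2310 + 838·3240 + 21968·1210 = 4.094804 × 10^7.
n_{County 5} = 598·21968·1210 / (4.094804 × 10^7) = 388.2.

388.2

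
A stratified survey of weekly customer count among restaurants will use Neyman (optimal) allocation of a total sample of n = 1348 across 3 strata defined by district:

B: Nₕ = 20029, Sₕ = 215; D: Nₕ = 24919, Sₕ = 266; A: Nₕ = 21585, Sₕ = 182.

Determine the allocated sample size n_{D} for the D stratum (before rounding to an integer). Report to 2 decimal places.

601.16

Neyman allocation: nₕ = n·NₕSₕ / Σⱼ NⱼSⱼ.
Σ NⱼSⱼ = 20029·215 + 24919·266 + 21585·182 = 1.4863159 × 10^7.
n_{D} = 1348·24919·266 / (1.4863159 × 10^7) = 601.16.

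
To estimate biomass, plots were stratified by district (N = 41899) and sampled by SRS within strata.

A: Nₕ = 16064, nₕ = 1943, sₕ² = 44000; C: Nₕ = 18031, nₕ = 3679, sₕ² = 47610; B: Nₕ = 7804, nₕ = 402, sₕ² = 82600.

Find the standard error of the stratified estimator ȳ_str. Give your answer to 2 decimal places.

3.41

Var(ȳ_str) = Σₕ Wₕ²(1 − fₕ)sₕ²/nₕ with Wₕ = Nₕ/N, N = 41899.
A: Wₕ = 0.38339817; term = 0.38339817²·(1 − 0.12095369)·44000/1943 = 2.9261171.
C: Wₕ = 0.43034440; term = 0.43034440²·(1 − 0.20403749)·47610/3679 = 1.9076264.
B: Wₕ = 0.18625743; term = 0.18625743²·(1 − 0.05151205)·82600/402 = 6.7610324.
Sum = 11.594776.
SE = √(11.594776) = 3.41.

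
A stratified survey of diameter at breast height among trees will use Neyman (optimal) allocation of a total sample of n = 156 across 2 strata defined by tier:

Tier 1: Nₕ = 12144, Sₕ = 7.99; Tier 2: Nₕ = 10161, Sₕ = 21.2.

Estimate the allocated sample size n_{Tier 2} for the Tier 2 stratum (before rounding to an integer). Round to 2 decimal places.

Neyman allocation: nₕ = n·NₕSₕ / Σⱼ NⱼSⱼ.
Σ NⱼSⱼ = 12144·7.99 + 10161·21.2 = 312443.76.
n_{Tier 2} = 156·10161·21.2 / 312443.76 = 107.55.

107.55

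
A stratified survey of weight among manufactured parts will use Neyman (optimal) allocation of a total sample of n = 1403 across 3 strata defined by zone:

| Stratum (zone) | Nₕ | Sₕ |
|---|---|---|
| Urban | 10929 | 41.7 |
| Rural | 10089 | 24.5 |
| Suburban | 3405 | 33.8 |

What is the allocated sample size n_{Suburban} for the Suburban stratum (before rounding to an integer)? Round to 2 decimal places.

197.39

Neyman allocation: nₕ = n·NₕSₕ / Σⱼ NⱼSⱼ.
Σ NⱼSⱼ = 10929·41.7 + 10089·24.5 + 3405·33.8 = 818008.8.
n_{Suburban} = 1403·3405·33.8 / 818008.8 = 197.39.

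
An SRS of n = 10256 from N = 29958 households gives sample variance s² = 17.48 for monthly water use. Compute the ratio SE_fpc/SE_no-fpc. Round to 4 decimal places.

f = n/N = 10256/29958 = 0.34234595.
SE_no-fpc = √(s²/n) = 0.041283994; SE_fpc = √((1−f)s²/n) = 0.033479615.
Ratio = √(1−f) = 0.81095872.

0.8110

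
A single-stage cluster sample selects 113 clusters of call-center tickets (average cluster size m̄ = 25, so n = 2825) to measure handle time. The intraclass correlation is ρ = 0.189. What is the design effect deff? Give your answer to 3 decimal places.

5.536

deff = 1 + (25 − 1)·0.189 = 1 + 4.536 = 5.536.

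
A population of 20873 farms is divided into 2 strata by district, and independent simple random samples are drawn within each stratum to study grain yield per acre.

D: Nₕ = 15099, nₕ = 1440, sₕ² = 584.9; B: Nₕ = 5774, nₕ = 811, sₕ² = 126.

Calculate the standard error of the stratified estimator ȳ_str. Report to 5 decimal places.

Var(ȳ_str) = Σₕ Wₕ²(1 − fₕ)sₕ²/nₕ with Wₕ = Nₕ/N, N = 20873.
D: Wₕ = 0.72337469; term = 0.72337469²·(1 − 0.09537055)·584.9/1440 = 0.19227219.
B: Wₕ = 0.27662531; term = 0.27662531²·(1 − 0.14045722)·126/811 = 0.010218826.
Sum = 0.20249102.
SE = √(0.20249102) = 0.44999.

0.44999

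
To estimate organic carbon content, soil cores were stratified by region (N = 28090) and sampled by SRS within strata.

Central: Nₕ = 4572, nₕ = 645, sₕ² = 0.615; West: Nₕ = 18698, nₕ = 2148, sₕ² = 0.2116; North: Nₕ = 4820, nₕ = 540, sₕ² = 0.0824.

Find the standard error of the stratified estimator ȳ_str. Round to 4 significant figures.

Var(ȳ_str) = Σₕ Wₕ²(1 − fₕ)sₕ²/nₕ with Wₕ = Nₕ/N, N = 28090.
Central: Wₕ = 0.16276255; term = 0.16276255²·(1 − 0.14107612)·0.615/645 = 2.1695969 × 10^-5.
West: Wₕ = 0.66564614; term = 0.66564614²·(1 − 0.11487860)·0.2116/2148 = 3.8634123 × 10^-5.
North: Wₕ = 0.17159131; term = 0.17159131²·(1 − 0.11203320)·0.0824/540 = 3.9895212 × 10^-6.
Sum = 6.4319613 × 10^-5.
SE = √(6.4319613 × 10^-5) = 0.008020.

0.008020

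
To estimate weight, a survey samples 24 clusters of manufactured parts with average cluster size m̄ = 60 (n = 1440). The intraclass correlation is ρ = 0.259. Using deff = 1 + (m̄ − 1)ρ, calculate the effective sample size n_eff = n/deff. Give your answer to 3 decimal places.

deff = 1 + (60 − 1)·0.259 = 1 + 15.281 = 16.281.
n_eff = 1440 / 16.281 = 88.447.

88.447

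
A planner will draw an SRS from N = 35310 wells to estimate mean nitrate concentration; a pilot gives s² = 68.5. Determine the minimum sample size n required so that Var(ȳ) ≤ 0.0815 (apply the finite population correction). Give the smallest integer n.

821

Without fpc, n₀ = s²/D = 68.5/0.0815 = 840.4908.
With fpc, (1 − n/N)·s²/n ≤ D requires n ≥ n₀/(1 + n₀/N) = 840.4908/(1 + 840.4908/35310) = 820.9496.
Rounding up, n = 821.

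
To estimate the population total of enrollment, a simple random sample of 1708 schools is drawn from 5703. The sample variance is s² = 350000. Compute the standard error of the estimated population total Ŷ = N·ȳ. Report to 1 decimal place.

68328.2

Var(Ŷ) = N²·Var(ȳ) = N²·(1 − n/N)·s²/n.
f = 1708/5703 = 0.29949150; Var(ȳ) = 0.70050850·350000/1708 = 143.54682.
Var(Ŷ) = 5703² · 143.54682 = 4.6687468 × 10^9.
SE(Ŷ) = √(4.6687468 × 10^9) = 68328.2.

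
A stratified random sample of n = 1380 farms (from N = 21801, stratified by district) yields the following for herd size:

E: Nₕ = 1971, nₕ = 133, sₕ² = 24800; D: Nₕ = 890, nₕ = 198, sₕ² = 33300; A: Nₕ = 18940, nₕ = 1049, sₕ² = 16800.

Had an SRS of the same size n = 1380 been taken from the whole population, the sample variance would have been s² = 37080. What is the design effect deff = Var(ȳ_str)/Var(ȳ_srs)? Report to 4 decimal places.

Var(ȳ_str) = Σ Wₕ²(1−fₕ)sₕ²/nₕ with Wₕ = Nₕ/21801:
  E: (1971/21801)²·(1−133/1971)·24800/133 = 1.421279
  D: (890/21801)²·(1−198/890)·33300/198 = 0.21793266
  A: (18940/21801)²·(1−1049/18940)·16800/1049 = 11.418145
  → Var(ȳ_str) = 13.057357.
Var(ȳ_srs) = (1 − 1380/21801)·37080/1380 = 25.168726.
deff = 13.057357 / 25.168726 = 0.5188.

0.5188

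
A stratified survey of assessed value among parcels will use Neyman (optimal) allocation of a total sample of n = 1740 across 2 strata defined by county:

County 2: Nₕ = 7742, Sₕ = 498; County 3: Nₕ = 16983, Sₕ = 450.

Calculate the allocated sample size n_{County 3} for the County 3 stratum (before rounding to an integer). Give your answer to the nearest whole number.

1157

Neyman allocation: nₕ = n·NₕSₕ / Σⱼ NⱼSⱼ.
Σ NⱼSⱼ = 7742·498 + 16983·450 = 1.1497866 × 10^7.
n_{County 3} = 1740·16983·450 / (1.1497866 × 10^7) = 1157.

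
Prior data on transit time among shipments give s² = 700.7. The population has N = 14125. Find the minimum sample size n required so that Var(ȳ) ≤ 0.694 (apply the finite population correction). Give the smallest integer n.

Without fpc, n₀ = s²/D = 700.7/0.694 = 1009.6542.
With fpc, (1 − n/N)·s²/n ≤ D requires n ≥ n₀/(1 + n₀/N) = 1009.6542/(1 + 1009.6542/14125) = 942.2987.
Rounding up, n = 943.

943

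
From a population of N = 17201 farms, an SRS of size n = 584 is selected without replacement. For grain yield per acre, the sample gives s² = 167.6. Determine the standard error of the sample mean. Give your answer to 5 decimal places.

0.52654

Under SRS without replacement, Var(ȳ) = (1 − f)·s²/n with f = n/N = 584/17201 = 0.03395151.
Var(ȳ) = (1 − 0.03395151)·167.6/584 = 0.96604849·0.2869863 = 0.27724268.
SE(ȳ) = √(0.27724268) = 0.52654.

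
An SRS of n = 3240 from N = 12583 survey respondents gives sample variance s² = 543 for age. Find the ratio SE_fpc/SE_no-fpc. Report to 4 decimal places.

f = n/N = 3240/12583 = 0.25749026.
SE_no-fpc = √(s²/n) = 0.40938074; SE_fpc = √((1−f)s²/n) = 0.35275931.
Ratio = √(1−f) = 0.86169005.

0.8617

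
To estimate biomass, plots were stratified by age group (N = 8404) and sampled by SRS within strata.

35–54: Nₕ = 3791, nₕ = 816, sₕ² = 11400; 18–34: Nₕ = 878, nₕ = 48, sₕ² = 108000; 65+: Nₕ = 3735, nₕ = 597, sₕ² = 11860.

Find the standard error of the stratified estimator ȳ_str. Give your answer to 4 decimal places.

5.3613

Var(ȳ_str) = Σₕ Wₕ²(1 − fₕ)sₕ²/nₕ with Wₕ = Nₕ/N, N = 8404.
35–54: Wₕ = 0.45109472; term = 0.45109472²·(1 − 0.21524664)·11400/816 = 2.2309167.
18–34: Wₕ = 0.10447406; term = 0.10447406²·(1 − 0.05466970)·108000/48 = 23.215767.
65+: Wₕ = 0.44443122; term = 0.44443122²·(1 − 0.15983936)·11860/597 = 3.2967181.
Sum = 28.743402.
SE = √(28.743402) = 5.3613.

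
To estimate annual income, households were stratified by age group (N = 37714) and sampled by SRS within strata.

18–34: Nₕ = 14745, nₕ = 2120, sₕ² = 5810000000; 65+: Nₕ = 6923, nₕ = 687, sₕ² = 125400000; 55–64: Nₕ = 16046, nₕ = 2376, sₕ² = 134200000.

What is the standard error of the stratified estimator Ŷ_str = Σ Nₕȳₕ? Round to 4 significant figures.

2.303 × 10^7

Var(Ŷ_str) = Σₕ Nₕ²(1 − fₕ)sₕ²/nₕ.
18–34: 14745²·(1 − 2120/14745)·5810000000/2120 = 5.1017178 × 10^14.
65+: 6923²·(1 − 687/6923)·125400000/687 = 7.8802725 × 10^12.
55–64: 16046²·(1 − 2376/16046)·134200000/2376 = 1.2389146 × 10^13.
Sum = 5.304412 × 10^14.
SE = √(5.304412 × 10^14) = 2.303 × 10^7.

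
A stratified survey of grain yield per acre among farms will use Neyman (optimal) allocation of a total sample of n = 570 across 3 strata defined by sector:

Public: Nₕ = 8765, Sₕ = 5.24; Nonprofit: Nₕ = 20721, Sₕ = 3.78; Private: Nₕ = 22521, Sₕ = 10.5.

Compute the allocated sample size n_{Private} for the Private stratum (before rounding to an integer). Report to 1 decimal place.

373.7

Neyman allocation: nₕ = n·NₕSₕ / Σⱼ NⱼSⱼ.
Σ NⱼSⱼ = 8765·5.24 + 20721·3.78 + 22521·10.5 = 360724.48.
n_{Private} = 570·22521·10.5 / 360724.48 = 373.7.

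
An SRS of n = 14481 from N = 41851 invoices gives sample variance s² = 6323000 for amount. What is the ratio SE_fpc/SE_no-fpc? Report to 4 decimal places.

f = n/N = 14481/41851 = 0.34601324.
SE_no-fpc = √(s²/n) = 20.895959; SE_fpc = √((1−f)s²/n) = 16.898447.
Ratio = √(1−f) = 0.80869448.

0.8087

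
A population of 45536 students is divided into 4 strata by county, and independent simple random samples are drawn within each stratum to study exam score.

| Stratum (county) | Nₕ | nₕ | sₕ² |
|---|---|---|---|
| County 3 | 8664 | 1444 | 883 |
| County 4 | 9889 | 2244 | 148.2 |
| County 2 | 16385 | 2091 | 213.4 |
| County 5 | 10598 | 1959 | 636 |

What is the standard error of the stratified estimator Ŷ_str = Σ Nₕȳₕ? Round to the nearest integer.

9842

Var(Ŷ_str) = Σₕ Nₕ²(1 − fₕ)sₕ²/nₕ.
County 3: 8664²·(1 − 1444/8664)·883/1444 = 3.825156 × 10^7.
County 4: 9889²·(1 − 2244/9889)·148.2/2244 = 4.992927 × 10^6.
County 2: 16385²·(1 − 2091/16385)·213.4/2091 = 2.390235 × 10^7.
County 5: 10598²·(1 − 1959/10598)·636/1959 = 2.9724193 × 10^7.
Sum = 9.687103 × 10^7.
SE = √(9.687103 × 10^7) = 9842.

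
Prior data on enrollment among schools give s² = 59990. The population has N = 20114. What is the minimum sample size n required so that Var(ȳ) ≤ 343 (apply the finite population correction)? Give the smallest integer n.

Without fpc, n₀ = s²/D = 59990/343 = 174.8980.
With fpc, (1 − n/N)·s²/n ≤ D requires n ≥ n₀/(1 + n₀/N) = 174.8980/(1 + 174.8980/20114) = 173.3903.
Rounding up, n = 174.

174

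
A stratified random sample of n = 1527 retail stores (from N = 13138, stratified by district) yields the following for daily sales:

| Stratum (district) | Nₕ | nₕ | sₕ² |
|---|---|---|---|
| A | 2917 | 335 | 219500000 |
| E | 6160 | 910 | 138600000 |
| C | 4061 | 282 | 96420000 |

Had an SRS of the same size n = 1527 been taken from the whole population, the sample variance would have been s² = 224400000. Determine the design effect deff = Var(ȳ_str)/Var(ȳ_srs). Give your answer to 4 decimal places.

0.6739

Var(ȳ_str) = Σ Wₕ²(1−fₕ)sₕ²/nₕ with Wₕ = Nₕ/13138:
  A: (2917/13138)²·(1−335/2917)·219500000/335 = 28590.639
  E: (6160/13138)²·(1−910/6160)·138600000/910 = 28536.673
  C: (4061/13138)²·(1−282/4061)·96420000/282 = 30399.706
  → Var(ȳ_str) = 87527.018.
Var(ȳ_srs) = (1 − 1527/13138)·224400000/1527 = 129874.59.
deff = 87527.018 / 129874.59 = 0.6739.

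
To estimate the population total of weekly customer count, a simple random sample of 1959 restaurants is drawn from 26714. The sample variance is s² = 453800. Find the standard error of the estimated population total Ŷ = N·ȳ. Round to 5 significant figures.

Var(Ŷ) = N²·Var(ȳ) = N²·(1 − n/N)·s²/n.
f = 1959/26714 = 0.07333234; Var(ȳ) = 0.92666766·453800/1959 = 214.66145.
Var(Ŷ) = 26714² · 214.66145 = 1.5319052 × 10^11.
SE(Ŷ) = √(1.5319052 × 10^11) = 391400.

391400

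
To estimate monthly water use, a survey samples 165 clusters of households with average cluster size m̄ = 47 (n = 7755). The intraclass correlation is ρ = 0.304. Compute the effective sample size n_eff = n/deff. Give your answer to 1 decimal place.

deff = 1 + (47 − 1)·0.304 = 1 + 13.984 = 14.984.
n_eff = 7755 / 14.984 = 517.6.

517.6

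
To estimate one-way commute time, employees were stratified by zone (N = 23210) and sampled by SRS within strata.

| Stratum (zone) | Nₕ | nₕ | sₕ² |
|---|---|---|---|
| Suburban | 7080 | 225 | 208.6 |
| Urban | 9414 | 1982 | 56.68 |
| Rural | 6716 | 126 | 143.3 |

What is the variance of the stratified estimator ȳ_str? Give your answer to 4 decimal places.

0.1807

Var(ȳ_str) = Σₕ Wₕ²(1 − fₕ)sₕ²/nₕ with Wₕ = Nₕ/N, N = 23210.
Suburban: Wₕ = 0.30504093; term = 0.30504093²·(1 − 0.03177966)·208.6/225 = 0.083526103.
Urban: Wₕ = 0.40560103; term = 0.40560103²·(1 − 0.21053750)·56.68/1982 = 0.0037141189.
Rural: Wₕ = 0.28935804; term = 0.28935804²·(1 − 0.01876117)·143.3/126 = 0.093437555.
Sum = 0.18067778.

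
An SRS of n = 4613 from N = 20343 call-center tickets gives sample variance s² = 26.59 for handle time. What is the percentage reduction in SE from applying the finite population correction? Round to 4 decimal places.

f = n/N = 4613/20343 = 0.22676105.
SE_no-fpc = √(s²/n) = 0.075921965; SE_fpc = √((1−f)s²/n) = 0.066761226.
Ratio = √(1−f) = 0.87934007. Reduction = 100·(1 − 0.87934007) = 12.0660%.

12.0660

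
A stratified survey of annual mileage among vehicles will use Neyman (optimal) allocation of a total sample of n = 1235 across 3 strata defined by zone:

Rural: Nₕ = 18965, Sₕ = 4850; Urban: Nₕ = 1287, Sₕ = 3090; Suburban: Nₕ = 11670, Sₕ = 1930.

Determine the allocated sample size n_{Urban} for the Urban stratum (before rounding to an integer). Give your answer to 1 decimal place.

Neyman allocation: nₕ = n·NₕSₕ / Σⱼ NⱼSⱼ.
Σ NⱼSⱼ = 18965·4850 + 1287·3090 + 11670·1930 = 1.1848018 × 10^8.
n_{Urban} = 1235·1287·3090 / (1.1848018 × 10^8) = 41.5.

41.5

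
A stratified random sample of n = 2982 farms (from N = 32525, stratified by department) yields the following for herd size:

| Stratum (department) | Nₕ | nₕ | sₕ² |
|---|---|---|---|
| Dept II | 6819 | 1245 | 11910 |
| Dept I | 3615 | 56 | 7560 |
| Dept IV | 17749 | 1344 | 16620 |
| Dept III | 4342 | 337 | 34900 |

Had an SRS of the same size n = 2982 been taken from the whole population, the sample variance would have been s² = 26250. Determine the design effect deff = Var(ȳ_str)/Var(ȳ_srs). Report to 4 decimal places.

Var(ȳ_str) = Σ Wₕ²(1−fₕ)sₕ²/nₕ with Wₕ = Nₕ/32525:
  Dept II: (6819/32525)²·(1−1245/6819)·11910/1245 = 0.3437126
  Dept I: (3615/32525)²·(1−56/3615)·7560/56 = 1.6418574
  Dept IV: (17749/32525)²·(1−1344/17749)·16620/1344 = 3.4036686
  Dept III: (4342/32525)²·(1−337/4342)·34900/337 = 1.7023672
  → Var(ȳ_str) = 7.0916058.
Var(ȳ_srs) = (1 − 2982/32525)·26250/2982 = 7.9957454.
deff = 7.0916058 / 7.9957454 = 0.8869.

0.8869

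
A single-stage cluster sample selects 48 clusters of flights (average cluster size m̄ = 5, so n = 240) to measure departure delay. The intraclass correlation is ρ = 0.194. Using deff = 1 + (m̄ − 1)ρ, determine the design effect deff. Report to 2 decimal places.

deff = 1 + (5 − 1)·0.194 = 1 + 0.776 = 1.776.

1.78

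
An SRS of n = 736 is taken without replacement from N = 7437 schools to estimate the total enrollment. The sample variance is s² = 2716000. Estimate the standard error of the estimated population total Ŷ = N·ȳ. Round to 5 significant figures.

428840

Var(Ŷ) = N²·Var(ȳ) = N²·(1 − n/N)·s²/n.
f = 736/7437 = 0.09896464; Var(ȳ) = 0.90103536·2716000/736 = 3325.0164.
Var(Ŷ) = 7437² · 3325.0164 = 1.8390323 × 10^11.
SE(Ŷ) = √(1.8390323 × 10^11) = 428840.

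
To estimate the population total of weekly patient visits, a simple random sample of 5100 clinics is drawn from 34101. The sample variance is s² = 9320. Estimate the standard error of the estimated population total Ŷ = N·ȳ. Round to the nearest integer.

Var(Ŷ) = N²·Var(ȳ) = N²·(1 − n/N)·s²/n.
f = 5100/34101 = 0.14955573; Var(ȳ) = 0.85044427·9320/5100 = 1.5541452.
Var(Ŷ) = 34101² · 1.5541452 = 1.8072816 × 10^9.
SE(Ŷ) = √(1.8072816 × 10^9) = 42512.

42512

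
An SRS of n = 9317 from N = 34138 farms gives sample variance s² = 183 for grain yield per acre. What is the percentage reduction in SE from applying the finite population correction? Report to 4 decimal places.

f = n/N = 9317/34138 = 0.27292167.
SE_no-fpc = √(s²/n) = 0.14014819; SE_fpc = √((1−f)s²/n) = 0.1195028.
Ratio = √(1−f) = 0.85268888. Reduction = 100·(1 − 0.85268888) = 14.7311%.

14.7311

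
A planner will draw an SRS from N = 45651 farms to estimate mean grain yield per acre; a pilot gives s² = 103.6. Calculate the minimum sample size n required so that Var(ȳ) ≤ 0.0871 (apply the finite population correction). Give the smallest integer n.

Without fpc, n₀ = s²/D = 103.6/0.0871 = 1189.4374.
With fpc, (1 − n/N)·s²/n ≤ D requires n ≥ n₀/(1 + n₀/N) = 1189.4374/(1 + 1189.4374/45651) = 1159.2336.
Rounding up, n = 1160.

1160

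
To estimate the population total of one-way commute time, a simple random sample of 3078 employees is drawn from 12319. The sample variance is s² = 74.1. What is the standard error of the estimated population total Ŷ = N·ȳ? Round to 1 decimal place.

1655.5

Var(Ŷ) = N²·Var(ȳ) = N²·(1 − n/N)·s²/n.
f = 3078/12319 = 0.24985794; Var(ȳ) = 0.75014206·74.1/3078 = 0.018058975.
Var(Ŷ) = 12319² · 0.018058975 = 2.7405896 × 10^6.
SE(Ŷ) = √(2.7405896 × 10^6) = 1655.5.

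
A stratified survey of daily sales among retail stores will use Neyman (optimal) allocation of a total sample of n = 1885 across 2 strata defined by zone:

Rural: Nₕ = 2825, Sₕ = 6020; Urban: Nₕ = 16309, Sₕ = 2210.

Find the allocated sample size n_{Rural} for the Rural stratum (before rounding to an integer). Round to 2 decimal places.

Neyman allocation: nₕ = n·NₕSₕ / Σⱼ NⱼSⱼ.
Σ NⱼSⱼ = 2825·6020 + 16309·2210 = 5.304939 × 10^7.
n_{Rural} = 1885·2825·6020 / (5.304939 × 10^7) = 604.29.

604.29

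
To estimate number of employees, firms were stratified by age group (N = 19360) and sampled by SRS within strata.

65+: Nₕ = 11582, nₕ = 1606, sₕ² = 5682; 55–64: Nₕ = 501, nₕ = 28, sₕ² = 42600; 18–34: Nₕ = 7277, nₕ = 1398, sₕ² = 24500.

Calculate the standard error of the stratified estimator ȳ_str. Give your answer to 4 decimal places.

Var(ȳ_str) = Σₕ Wₕ²(1 − fₕ)sₕ²/nₕ with Wₕ = Nₕ/N, N = 19360.
65+: Wₕ = 0.59824380; term = 0.59824380²·(1 − 0.13866344)·5682/1606 = 1.0906489.
55–64: Wₕ = 0.02587810; term = 0.02587810²·(1 − 0.05588822)·42600/28 = 0.96192171.
18–34: Wₕ = 0.37587810; term = 0.37587810²·(1 − 0.19211213)·24500/1398 = 2.000341.
Sum = 4.0529116.
SE = √(4.0529116) = 2.0132.

2.0132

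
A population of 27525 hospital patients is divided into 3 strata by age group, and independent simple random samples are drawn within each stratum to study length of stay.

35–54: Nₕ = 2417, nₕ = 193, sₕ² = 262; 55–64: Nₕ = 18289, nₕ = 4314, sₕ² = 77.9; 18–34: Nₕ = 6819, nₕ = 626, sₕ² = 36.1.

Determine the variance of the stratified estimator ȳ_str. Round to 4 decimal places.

Var(ȳ_str) = Σₕ Wₕ²(1 − fₕ)sₕ²/nₕ with Wₕ = Nₕ/N, N = 27525.
35–54: Wₕ = 0.08781108; term = 0.08781108²·(1 − 0.07985106)·262/193 = 0.0096316515.
55–64: Wₕ = 0.66445050; term = 0.66445050²·(1 − 0.23587949)·77.9/4314 = 0.0060917832.
18–34: Wₕ = 0.24773842; term = 0.24773842²·(1 − 0.09180232)·36.1/626 = 0.0032144005.
Sum = 0.018937835.

0.0189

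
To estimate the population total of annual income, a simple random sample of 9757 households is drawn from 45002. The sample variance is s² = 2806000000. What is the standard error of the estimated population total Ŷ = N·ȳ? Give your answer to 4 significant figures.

Var(Ŷ) = N²·Var(ȳ) = N²·(1 − n/N)·s²/n.
f = 9757/45002 = 0.21681259; Var(ȳ) = 0.78318741·2806000000/9757 = 225235.61.
Var(Ŷ) = 45002² · 225235.61 = 4.5614265 × 10^14.
SE(Ŷ) = √(4.5614265 × 10^14) = 2.136 × 10^7.

2.136 × 10^7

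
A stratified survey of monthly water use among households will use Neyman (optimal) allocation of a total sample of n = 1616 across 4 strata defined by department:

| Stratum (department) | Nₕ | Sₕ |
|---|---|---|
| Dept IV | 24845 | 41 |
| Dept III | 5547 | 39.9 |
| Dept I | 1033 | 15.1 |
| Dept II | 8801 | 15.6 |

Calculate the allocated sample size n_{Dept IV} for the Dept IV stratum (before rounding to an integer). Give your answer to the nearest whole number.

1182

Neyman allocation: nₕ = n·NₕSₕ / Σⱼ NⱼSⱼ.
Σ NⱼSⱼ = 24845·41 + 5547·39.9 + 1033·15.1 + 8801·15.6 = 1.3928642 × 10^6.
n_{Dept IV} = 1616·24845·41 / (1.3928642 × 10^6) = 1182.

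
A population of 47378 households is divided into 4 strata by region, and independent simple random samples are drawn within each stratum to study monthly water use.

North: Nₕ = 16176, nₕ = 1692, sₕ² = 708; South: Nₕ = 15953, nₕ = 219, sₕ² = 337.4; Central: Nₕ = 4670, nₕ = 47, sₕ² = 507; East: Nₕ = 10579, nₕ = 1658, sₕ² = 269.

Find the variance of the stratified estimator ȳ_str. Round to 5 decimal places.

0.32653

Var(ȳ_str) = Σₕ Wₕ²(1 − fₕ)sₕ²/nₕ with Wₕ = Nₕ/N, N = 47378.
North: Wₕ = 0.34142429; term = 0.34142429²·(1 − 0.10459941)·708/1692 = 0.043675623.
South: Wₕ = 0.33671746; term = 0.33671746²·(1 − 0.01372783)·337.4/219 = 0.17227768.
Central: Wₕ = 0.09856896; term = 0.09856896²·(1 − 0.01006424)·507/47 = 0.10375223.
East: Wₕ = 0.22328929; term = 0.22328929²·(1 − 0.15672559)·269/1658 = 0.0068213834.
Sum = 0.32652692.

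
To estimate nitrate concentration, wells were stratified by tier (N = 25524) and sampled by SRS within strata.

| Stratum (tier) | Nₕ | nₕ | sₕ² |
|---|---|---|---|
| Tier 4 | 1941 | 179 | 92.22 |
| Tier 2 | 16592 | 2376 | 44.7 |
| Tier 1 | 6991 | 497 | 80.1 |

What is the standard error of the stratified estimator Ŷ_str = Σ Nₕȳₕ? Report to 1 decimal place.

3676.5

Var(Ŷ_str) = Σₕ Nₕ²(1 − fₕ)sₕ²/nₕ.
Tier 4: 1941²·(1 − 179/1941)·92.22/179 = 1.7619904 × 10^6.
Tier 2: 16592²·(1 − 2376/16592)·44.7/2376 = 4.4374885 × 10^6.
Tier 1: 6991²·(1 − 497/6991)·80.1/497 = 7.31691 × 10^6.
Sum = 1.3516389 × 10^7.
SE = √(1.3516389 × 10^7) = 3676.5.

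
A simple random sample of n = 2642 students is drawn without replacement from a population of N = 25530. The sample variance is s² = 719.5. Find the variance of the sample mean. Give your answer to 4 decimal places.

Under SRS without replacement, Var(ȳ) = (1 − f)·s²/n with f = n/N = 2642/25530 = 0.10348609.
Var(ȳ) = (1 − 0.10348609)·719.5/2642 = 0.89651391·0.27233157 = 0.24414904.

0.2441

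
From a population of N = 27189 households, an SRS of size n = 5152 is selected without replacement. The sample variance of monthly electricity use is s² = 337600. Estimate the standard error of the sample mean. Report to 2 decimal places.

7.29

Under SRS without replacement, Var(ȳ) = (1 − f)·s²/n with f = n/N = 5152/27189 = 0.18948840.
Var(ȳ) = (1 − 0.18948840)·337600/5152 = 0.81051160·65.52795 = 53.111164.
SE(ȳ) = √(53.111164) = 7.29.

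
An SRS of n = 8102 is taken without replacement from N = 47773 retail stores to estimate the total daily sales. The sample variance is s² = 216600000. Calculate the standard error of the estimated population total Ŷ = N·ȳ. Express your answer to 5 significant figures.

7.1180 × 10^6

Var(Ŷ) = N²·Var(ȳ) = N²·(1 − n/N)·s²/n.
f = 8102/47773 = 0.16959370; Var(ȳ) = 0.83040630·216600000/8102 = 22200.198.
Var(Ŷ) = 47773² · 22200.198 = 5.0666613 × 10^13.
SE(Ŷ) = √(5.0666613 × 10^13) = 7.1180 × 10^6.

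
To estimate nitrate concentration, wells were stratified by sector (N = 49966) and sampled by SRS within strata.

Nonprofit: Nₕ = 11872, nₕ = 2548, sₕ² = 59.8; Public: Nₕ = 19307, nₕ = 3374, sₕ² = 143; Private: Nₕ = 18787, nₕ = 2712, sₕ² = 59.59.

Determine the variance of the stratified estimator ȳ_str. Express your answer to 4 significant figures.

Var(ȳ_str) = Σₕ Wₕ²(1 − fₕ)sₕ²/nₕ with Wₕ = Nₕ/N, N = 49966.
Nonprofit: Wₕ = 0.23760157; term = 0.23760157²·(1 − 0.21462264)·59.8/2548 = 0.0010405878.
Public: Wₕ = 0.38640275; term = 0.38640275²·(1 − 0.17475527)·143/3374 = 0.0052222077.
Private: Wₕ = 0.37599568; term = 0.37599568²·(1 − 0.14435514)·59.59/2712 = 0.0026579264.
Sum = 0.0089207219.

0.008921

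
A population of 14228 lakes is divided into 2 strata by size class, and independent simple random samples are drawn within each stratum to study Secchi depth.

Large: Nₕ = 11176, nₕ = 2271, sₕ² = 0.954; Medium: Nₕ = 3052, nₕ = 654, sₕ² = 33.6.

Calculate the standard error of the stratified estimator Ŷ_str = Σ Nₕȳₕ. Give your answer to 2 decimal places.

Var(Ŷ_str) = Σₕ Nₕ²(1 − fₕ)sₕ²/nₕ.
Large: 11176²·(1 − 2271/11176)·0.954/2271 = 41807.246.
Medium: 3052²·(1 − 654/3052)·33.6/654 = 376006.4.
Sum = 417813.65.
SE = √(417813.65) = 646.39.

646.39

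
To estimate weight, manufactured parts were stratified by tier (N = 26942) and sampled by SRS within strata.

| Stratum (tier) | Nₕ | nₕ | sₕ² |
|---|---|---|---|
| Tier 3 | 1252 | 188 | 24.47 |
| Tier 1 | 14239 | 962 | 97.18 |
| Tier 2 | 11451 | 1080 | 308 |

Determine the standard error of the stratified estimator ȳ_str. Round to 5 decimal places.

Var(ȳ_str) = Σₕ Wₕ²(1 − fₕ)sₕ²/nₕ with Wₕ = Nₕ/N, N = 26942.
Tier 3: Wₕ = 0.04647020; term = 0.04647020²·(1 − 0.15015974)·24.47/188 = 2.3887044 × 10^-4.
Tier 1: Wₕ = 0.52850568; term = 0.52850568²·(1 − 0.06756092)·97.18/962 = 0.026310046.
Tier 2: Wₕ = 0.42502413; term = 0.42502413²·(1 − 0.09431491)·308/1080 = 0.046658562.
Sum = 0.073207478.
SE = √(0.073207478) = 0.27057.

0.27057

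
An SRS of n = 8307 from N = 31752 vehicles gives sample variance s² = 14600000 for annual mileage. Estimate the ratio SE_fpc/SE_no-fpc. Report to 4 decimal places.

0.8593

f = n/N = 8307/31752 = 0.26162132.
SE_no-fpc = √(s²/n) = 41.92319; SE_fpc = √((1−f)s²/n) = 36.024163.
Ratio = √(1−f) = 0.85928964.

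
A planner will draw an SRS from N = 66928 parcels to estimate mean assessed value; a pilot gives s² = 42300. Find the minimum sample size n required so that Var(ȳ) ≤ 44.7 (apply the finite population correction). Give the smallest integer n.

934

Without fpc, n₀ = s²/D = 42300/44.7 = 946.3087.
With fpc, (1 − n/N)·s²/n ≤ D requires n ≥ n₀/(1 + n₀/N) = 946.3087/(1 + 946.3087/66928) = 933.1152.
Rounding up, n = 934.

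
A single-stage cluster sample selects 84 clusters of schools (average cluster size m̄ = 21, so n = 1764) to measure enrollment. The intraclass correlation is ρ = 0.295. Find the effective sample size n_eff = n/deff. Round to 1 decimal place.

255.7

deff = 1 + (21 − 1)·0.295 = 1 + 5.9 = 6.9.
n_eff = 1764 / 6.9 = 255.7.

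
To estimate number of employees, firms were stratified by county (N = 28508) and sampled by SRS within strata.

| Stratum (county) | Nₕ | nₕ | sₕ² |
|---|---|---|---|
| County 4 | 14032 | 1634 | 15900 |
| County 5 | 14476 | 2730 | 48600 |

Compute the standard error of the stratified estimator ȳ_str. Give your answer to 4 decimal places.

Var(ȳ_str) = Σₕ Wₕ²(1 − fₕ)sₕ²/nₕ with Wₕ = Nₕ/N, N = 28508.
County 4: Wₕ = 0.49221271; term = 0.49221271²·(1 − 0.11644812)·15900/1634 = 2.0829689.
County 5: Wₕ = 0.50778729; term = 0.50778729²·(1 − 0.18858801)·48600/2730 = 3.7245919.
Sum = 5.8075608.
SE = √(5.8075608) = 2.4099.

2.4099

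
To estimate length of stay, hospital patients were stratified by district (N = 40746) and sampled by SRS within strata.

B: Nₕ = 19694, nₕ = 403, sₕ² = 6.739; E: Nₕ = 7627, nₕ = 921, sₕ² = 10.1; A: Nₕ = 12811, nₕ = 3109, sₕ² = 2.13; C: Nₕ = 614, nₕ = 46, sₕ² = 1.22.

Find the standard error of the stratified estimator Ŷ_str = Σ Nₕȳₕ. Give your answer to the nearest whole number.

Var(Ŷ_str) = Σₕ Nₕ²(1 − fₕ)sₕ²/nₕ.
B: 19694²·(1 − 403/19694)·6.739/403 = 6.3530034 × 10^6.
E: 7627²·(1 − 921/7627)·10.1/921 = 560891.73.
A: 12811²·(1 − 3109/12811)·2.13/3109 = 85153.633.
C: 614²·(1 − 46/614)·1.22/46 = 9249.5096.
Sum = 7.0082983 × 10^6.
SE = √(7.0082983 × 10^6) = 2647.

2647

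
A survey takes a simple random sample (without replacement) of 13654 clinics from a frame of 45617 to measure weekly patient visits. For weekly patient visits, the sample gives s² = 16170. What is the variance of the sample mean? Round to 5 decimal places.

0.82980

Under SRS without replacement, Var(ȳ) = (1 − f)·s²/n with f = n/N = 13654/45617 = 0.29931824.
Var(ȳ) = (1 − 0.29931824)·16170/13654 = 0.70068176·1.1842683 = 0.82979523.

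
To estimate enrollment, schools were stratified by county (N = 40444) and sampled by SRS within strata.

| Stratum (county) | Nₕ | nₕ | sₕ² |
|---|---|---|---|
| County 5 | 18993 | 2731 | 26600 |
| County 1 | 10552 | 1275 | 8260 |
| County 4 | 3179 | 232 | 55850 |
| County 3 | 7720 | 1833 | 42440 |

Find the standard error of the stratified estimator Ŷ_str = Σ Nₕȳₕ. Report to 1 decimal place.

Var(Ŷ_str) = Σₕ Nₕ²(1 − fₕ)sₕ²/nₕ.
County 5: 18993²·(1 − 2731/18993)·26600/2731 = 3.0083438 × 10^9.
County 1: 10552²·(1 − 1275/10552)·8260/1275 = 6.341795 × 10^8.
County 4: 3179²·(1 − 232/3179)·55850/232 = 2.255308 × 10^9.
County 3: 7720²·(1 − 1833/7720)·42440/1833 = 1.0522629 × 10^9.
Sum = 6.9500942 × 10^9.
SE = √(6.9500942 × 10^9) = 83367.2.

83367.2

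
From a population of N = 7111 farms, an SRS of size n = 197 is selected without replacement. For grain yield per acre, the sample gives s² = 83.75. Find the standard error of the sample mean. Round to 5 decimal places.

0.64292

Under SRS without replacement, Var(ȳ) = (1 − f)·s²/n with f = n/N = 197/7111 = 0.02770356.
Var(ȳ) = (1 − 0.02770356)·83.75/197 = 0.97229644·0.4251269 = 0.41334938.
SE(ȳ) = √(0.41334938) = 0.64292.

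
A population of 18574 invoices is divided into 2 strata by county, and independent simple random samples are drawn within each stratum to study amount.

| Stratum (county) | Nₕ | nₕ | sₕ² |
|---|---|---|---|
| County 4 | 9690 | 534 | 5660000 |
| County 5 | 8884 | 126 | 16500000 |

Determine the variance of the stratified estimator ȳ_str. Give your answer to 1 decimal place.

32259.4

Var(ȳ_str) = Σₕ Wₕ²(1 − fₕ)sₕ²/nₕ with Wₕ = Nₕ/N, N = 18574.
County 4: Wₕ = 0.52169700; term = 0.52169700²·(1 − 0.05510836)·5660000/534 = 2725.7992.
County 5: Wₕ = 0.47830300; term = 0.47830300²·(1 − 0.01418280)·16500000/126 = 29533.574.
Sum = 32259.373.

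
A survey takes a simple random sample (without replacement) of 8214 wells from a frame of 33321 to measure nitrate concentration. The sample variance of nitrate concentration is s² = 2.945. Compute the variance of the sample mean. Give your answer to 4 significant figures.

Under SRS without replacement, Var(ȳ) = (1 − f)·s²/n with f = n/N = 8214/33321 = 0.24651121.
Var(ȳ) = (1 − 0.24651121)·2.945/8214 = 0.75348879·3.5853421 × 10^-4 = 2.7015151 × 10^-4.

2.702 × 10^-4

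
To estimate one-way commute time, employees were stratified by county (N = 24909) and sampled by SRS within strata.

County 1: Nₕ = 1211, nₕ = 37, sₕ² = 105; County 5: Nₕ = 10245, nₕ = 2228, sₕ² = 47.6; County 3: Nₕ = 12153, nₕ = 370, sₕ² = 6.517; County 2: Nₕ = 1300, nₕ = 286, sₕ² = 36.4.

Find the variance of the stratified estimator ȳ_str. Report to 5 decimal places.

0.01367

Var(ȳ_str) = Σₕ Wₕ²(1 − fₕ)sₕ²/nₕ with Wₕ = Nₕ/N, N = 24909.
County 1: Wₕ = 0.04861697; term = 0.04861697²·(1 − 0.03055326)·105/37 = 0.0065026028.
County 5: Wₕ = 0.41129712; term = 0.41129712²·(1 − 0.21747194)·47.6/2228 = 0.0028281538.
County 3: Wₕ = 0.48789594; term = 0.48789594²·(1 − 0.03044516)·6.517/370 = 0.0040651145.
County 2: Wₕ = 0.05218997; term = 0.05218997²·(1 − 0.22000000)·36.4/286 = 2.7039837 × 10^-4.
Sum = 0.013666269.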